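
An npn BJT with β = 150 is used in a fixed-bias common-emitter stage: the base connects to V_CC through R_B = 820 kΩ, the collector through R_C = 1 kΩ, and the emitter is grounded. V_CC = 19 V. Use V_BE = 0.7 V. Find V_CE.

Base loop: V_CC = I_B·R_B + V_BE, so I_B = (19 − 0.7)/820 kΩ = 0.0223 mA.
In the active region I_C = β·I_B = 150 × 0.0223 = 3.35 mA.
Collector loop: V_CE = V_CC − I_C·R_C = 19 − 3.35×1 = 15.7 V.
Since V_CE = 15.7 V > V_CE(sat) ≈ 0.2 V, the transistor is in the active region as assumed.

V_CE ≈ 16 V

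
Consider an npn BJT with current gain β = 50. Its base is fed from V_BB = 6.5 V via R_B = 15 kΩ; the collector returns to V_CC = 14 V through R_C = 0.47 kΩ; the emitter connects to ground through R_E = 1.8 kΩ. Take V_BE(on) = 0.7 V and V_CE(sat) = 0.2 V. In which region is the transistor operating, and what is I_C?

active; I_C ≈ 2.7 mA

Assume active. Base-emitter loop: I_B = (V_BB − V_BE)/(R_B + (β+1)R_E) = (6.5 − 0.7)/(15 + 51×1.8) = 0.0543 mA.
I_C = β·I_B = 50×0.0543 = 2.72 mA.
V_CE = V_CC − I_C·R_C − I_E·R_E = 14 − 2.72×0.47 − 2.77×1.8 = 7.74 V > V_CE(sat), so the active-region assumption holds.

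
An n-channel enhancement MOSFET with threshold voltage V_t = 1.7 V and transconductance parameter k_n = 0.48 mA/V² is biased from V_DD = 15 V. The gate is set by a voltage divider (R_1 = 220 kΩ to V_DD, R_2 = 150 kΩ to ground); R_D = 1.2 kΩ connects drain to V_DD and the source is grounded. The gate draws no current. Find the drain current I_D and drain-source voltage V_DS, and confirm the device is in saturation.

I_D ≈ 4.6 mA, V_DS ≈ 9.5 V

V_G = V_DD·R_2/(R_1+R_2) = 15×150/370 = 6.08 V. With the source grounded, V_GS = V_G = 6.08 V.
Assume saturation: I_D = (k_n/2)(V_GS − V_t)² = (0.48/2)×(6.08 − 1.7)² = 0.24×4.38² = 4.61 mA.
V_DS = V_DD − I_D·R_D = 15 − 4.61×1.2 = 9.47 V.
Saturation requires V_DS ≥ V_GS − V_t = 4.38 V; 9.47 ≥ 4.38 ✓.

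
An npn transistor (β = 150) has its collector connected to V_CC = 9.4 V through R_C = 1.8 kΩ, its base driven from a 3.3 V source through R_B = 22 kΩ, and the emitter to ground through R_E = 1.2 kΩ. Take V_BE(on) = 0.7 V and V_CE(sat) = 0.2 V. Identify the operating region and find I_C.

Assume active. Base-emitter loop: I_B = (V_BB − V_BE)/(R_B + (β+1)R_E) = (3.3 − 0.7)/(22 + 151×1.2) = 0.0128 mA.
I_C = β·I_B = 150×0.0128 = 1.92 mA.
V_CE = V_CC − I_C·R_C − I_E·R_E = 9.4 − 1.92×1.8 − 1.93×1.2 = 3.63 V > V_CE(sat), so the active-region assumption holds.

active; I_C ≈ 1.9 mA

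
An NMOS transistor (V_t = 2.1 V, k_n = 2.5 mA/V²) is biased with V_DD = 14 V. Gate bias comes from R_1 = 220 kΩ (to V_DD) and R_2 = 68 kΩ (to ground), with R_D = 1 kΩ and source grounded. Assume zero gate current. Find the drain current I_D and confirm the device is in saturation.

V_G = V_DD·R_2/(R_1+R_2) = 14×68/288 = 3.31 V. With the source grounded, V_GS = V_G = 3.31 V.
Assume saturation: I_D = (k_n/2)(V_GS − V_t)² = (2.5/2)×(3.31 − 2.1)² = 1.25×1.21² = 1.82 mA.
V_DS = V_DD − I_D·R_D = 14 − 1.82×1 = 12.2 V.
Saturation requires V_DS ≥ V_GS − V_t = 1.21 V; 12.2 ≥ 1.21 ✓.

I_D ≈ 1.8 mA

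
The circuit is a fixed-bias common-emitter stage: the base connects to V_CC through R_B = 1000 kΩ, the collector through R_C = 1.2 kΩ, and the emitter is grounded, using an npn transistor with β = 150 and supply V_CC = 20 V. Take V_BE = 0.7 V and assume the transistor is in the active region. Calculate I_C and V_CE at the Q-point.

I_C ≈ 2.9 mA, V_CE ≈ 17 V

Base loop: V_CC = I_B·R_B + V_BE, so I_B = (20 − 0.7)/1000 kΩ = 0.0193 mA.
In the active region I_C = β·I_B = 150 × 0.0193 = 2.9 mA.
Collector loop: V_CE = V_CC − I_C·R_C = 20 − 2.9×1.2 = 16.5 V.
Since V_CE = 16.5 V > V_CE(sat) ≈ 0.2 V, the transistor is in the active region as assumed.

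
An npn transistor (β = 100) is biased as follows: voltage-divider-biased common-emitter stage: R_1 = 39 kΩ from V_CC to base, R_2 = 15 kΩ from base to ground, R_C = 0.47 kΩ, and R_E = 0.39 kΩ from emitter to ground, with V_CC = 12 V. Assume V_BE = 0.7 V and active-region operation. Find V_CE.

V_CE ≈ 7.5 V

Thevenize the base divider: V_Th = V_CC·R_2/(R_1+R_2) = 12×15/54 = 3.33 V, R_Th = R_1‖R_2 = 10.8 kΩ.
Base-emitter loop: V_Th = I_B·R_Th + V_BE + (β+1)I_B·R_E, so I_B = (3.33 − 0.7) / (10.8 + 101×0.39) = 0.0524 mA.
I_C = β·I_B = 100×0.0524 = 5.24 mA, and I_E = (β+1)I_B = 5.3 mA.
V_CE = V_CC − I_C·R_C − I_E·R_E = 12 − 5.24×0.47 − 5.3×0.39 = 7.47 V.
V_CE = 7.47 V > 0.2 V confirms active-region operation.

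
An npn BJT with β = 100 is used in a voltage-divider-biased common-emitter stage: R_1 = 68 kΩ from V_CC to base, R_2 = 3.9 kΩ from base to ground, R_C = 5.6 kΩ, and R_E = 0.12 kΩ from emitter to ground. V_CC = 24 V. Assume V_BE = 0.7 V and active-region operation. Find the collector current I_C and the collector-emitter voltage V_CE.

Thevenize the base divider: V_Th = V_CC·R_2/(R_1+R_2) = 24×3.9/71.9 = 1.3 V, R_Th = R_1‖R_2 = 3.69 kΩ.
Base-emitter loop: V_Th = I_B·R_Th + V_BE + (β+1)I_B·R_E, so I_B = (1.3 − 0.7) / (3.69 + 101×0.12) = 0.0381 mA.
I_C = β·I_B = 100×0.0381 = 3.81 mA, and I_E = (β+1)I_B = 3.84 mA.
V_CE = V_CC − I_C·R_C − I_E·R_E = 24 − 3.81×5.6 − 3.84×0.12 = 2.22 V.
V_CE = 2.22 V > 0.2 V confirms active-region operation.

I_C ≈ 3.8 mA, V_CE ≈ 2.2 V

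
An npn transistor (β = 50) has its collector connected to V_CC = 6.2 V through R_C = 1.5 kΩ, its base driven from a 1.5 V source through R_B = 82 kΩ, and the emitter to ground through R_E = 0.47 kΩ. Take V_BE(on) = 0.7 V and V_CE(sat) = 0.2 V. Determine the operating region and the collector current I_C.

active; I_C ≈ 0.38 mA

Assume active. Base-emitter loop: I_B = (V_BB − V_BE)/(R_B + (β+1)R_E) = (1.5 − 0.7)/(82 + 51×0.47) = 0.00755 mA.
I_C = β·I_B = 50×0.00755 = 0.377 mA.
V_CE = V_CC − I_C·R_C − I_E·R_E = 6.2 − 0.377×1.5 − 0.385×0.47 = 5.45 V > V_CE(sat), so the active-region assumption holds.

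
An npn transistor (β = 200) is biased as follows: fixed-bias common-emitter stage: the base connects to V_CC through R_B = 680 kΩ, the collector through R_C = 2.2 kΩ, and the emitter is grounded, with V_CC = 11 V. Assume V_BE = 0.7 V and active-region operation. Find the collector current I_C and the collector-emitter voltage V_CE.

Base loop: V_CC = I_B·R_B + V_BE, so I_B = (11 − 0.7)/680 kΩ = 0.0151 mA.
In the active region I_C = β·I_B = 200 × 0.0151 = 3.03 mA.
Collector loop: V_CE = V_CC − I_C·R_C = 11 − 3.03×2.2 = 4.34 V.
Since V_CE = 4.34 V > V_CE(sat) ≈ 0.2 V, the transistor is in the active region as assumed.

I_C ≈ 3 mA, V_CE ≈ 4.3 V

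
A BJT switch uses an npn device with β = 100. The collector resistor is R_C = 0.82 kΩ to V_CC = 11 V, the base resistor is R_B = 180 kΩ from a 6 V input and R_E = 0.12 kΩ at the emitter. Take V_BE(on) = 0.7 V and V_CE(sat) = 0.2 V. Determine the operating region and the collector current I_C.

active; I_C ≈ 2.8 mA

Assume active. Base-emitter loop: I_B = (V_BB − V_BE)/(R_B + (β+1)R_E) = (6 − 0.7)/(180 + 101×0.12) = 0.0276 mA.
I_C = β·I_B = 100×0.0276 = 2.76 mA.
V_CE = V_CC − I_C·R_C − I_E·R_E = 11 − 2.76×0.82 − 2.79×0.12 = 8.4 V > V_CE(sat), so the active-region assumption holds.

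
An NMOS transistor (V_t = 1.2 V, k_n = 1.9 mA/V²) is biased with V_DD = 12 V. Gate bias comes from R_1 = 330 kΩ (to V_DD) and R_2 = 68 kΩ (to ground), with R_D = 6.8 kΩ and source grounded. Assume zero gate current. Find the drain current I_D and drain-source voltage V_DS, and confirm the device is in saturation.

V_G = V_DD·R_2/(R_1+R_2) = 12×68/398 = 2.05 V. With the source grounded, V_GS = V_G = 2.05 V.
Assume saturation: I_D = (k_n/2)(V_GS − V_t)² = (1.9/2)×(2.05 − 1.2)² = 0.95×0.85² = 0.687 mA.
V_DS = V_DD − I_D·R_D = 12 − 0.687×6.8 = 7.33 V.
Saturation requires V_DS ≥ V_GS − V_t = 0.85 V; 7.33 ≥ 0.85 ✓.

I_D ≈ 0.69 mA, V_DS ≈ 7.3 V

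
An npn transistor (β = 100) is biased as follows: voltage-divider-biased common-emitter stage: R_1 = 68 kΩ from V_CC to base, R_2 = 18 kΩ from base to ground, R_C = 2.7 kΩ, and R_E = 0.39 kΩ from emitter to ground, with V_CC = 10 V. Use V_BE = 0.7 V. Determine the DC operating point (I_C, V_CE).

I_C ≈ 2.6 mA, V_CE ≈ 2 V

Thevenize the base divider: V_Th = V_CC·R_2/(R_1+R_2) = 10×18/86 = 2.09 V, R_Th = R_1‖R_2 = 14.2 kΩ.
Base-emitter loop: V_Th = I_B·R_Th + V_BE + (β+1)I_B·R_E, so I_B = (2.09 − 0.7) / (14.2 + 101×0.39) = 0.026 mA.
I_C = β·I_B = 100×0.026 = 2.6 mA, and I_E = (β+1)I_B = 2.62 mA.
V_CE = V_CC − I_C·R_C − I_E·R_E = 10 − 2.6×2.7 − 2.62×0.39 = 1.96 V.
V_CE = 1.96 V > 0.2 V confirms active-region operation.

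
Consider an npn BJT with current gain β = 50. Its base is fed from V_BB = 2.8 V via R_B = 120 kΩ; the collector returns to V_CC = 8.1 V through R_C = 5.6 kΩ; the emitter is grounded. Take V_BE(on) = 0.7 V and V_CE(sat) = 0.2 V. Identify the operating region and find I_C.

active; I_C ≈ 0.87 mA

Assume active. Base-emitter loop: I_B = (V_BB − V_BE)/R_B = (2.8 − 0.7)/120 = 0.0175 mA.
I_C = β·I_B = 50×0.0175 = 0.875 mA.
V_CE = V_CC − I_C·R_C = 8.1 − 0.875×5.6 = 3.2 V > V_CE(sat), so the active-region assumption holds.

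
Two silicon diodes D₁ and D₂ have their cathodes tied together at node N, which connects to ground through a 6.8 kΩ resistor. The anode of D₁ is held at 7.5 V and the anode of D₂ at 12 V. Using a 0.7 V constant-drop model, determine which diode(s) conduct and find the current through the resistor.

Assume both conduct. Then node N would need to be at both 7.5−0.7 = 6.8 V and 12−0.7 = 11.3 V, which is impossible.
Assume only D₂ conducts: V_N = 12 − 0.7 = 11.3 V, so I_R = 11.3/6.8 = 1.66 mA.
Check D₁: its anode-to-cathode voltage is 7.5 − 11.3 = -3.8 V < 0.7 V, so it is off. The assumption is consistent.

Only D₂ conducts; I_R ≈ 1.7 mA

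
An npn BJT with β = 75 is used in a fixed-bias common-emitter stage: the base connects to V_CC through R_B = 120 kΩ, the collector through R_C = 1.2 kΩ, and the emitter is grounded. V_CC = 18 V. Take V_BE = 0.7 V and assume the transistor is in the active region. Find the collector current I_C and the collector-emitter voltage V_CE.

I_C ≈ 11 mA, V_CE ≈ 5 V

Base loop: V_CC = I_B·R_B + V_BE, so I_B = (18 − 0.7)/120 kΩ = 0.144 mA.
In the active region I_C = β·I_B = 75 × 0.144 = 10.8 mA.
Collector loop: V_CE = V_CC − I_C·R_C = 18 − 10.8×1.2 = 5.03 V.
Since V_CE = 5.03 V > V_CE(sat) ≈ 0.2 V, the transistor is in the active region as assumed.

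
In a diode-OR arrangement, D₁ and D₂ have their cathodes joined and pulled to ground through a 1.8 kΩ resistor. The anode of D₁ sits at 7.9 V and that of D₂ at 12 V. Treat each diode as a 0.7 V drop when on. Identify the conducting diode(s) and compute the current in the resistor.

Assume both conduct. Then node N would need to be at both 7.9−0.7 = 7.2 V and 12−0.7 = 11.3 V, which is impossible.
Assume only D₂ conducts: V_N = 12 − 0.7 = 11.3 V, so I_R = 11.3/1.8 = 6.28 mA.
Check D₁: its anode-to-cathode voltage is 7.9 − 11.3 = -3.4 V < 0.7 V, so it is off. The assumption is consistent.

Only D₂ conducts; I_R ≈ 6.3 mA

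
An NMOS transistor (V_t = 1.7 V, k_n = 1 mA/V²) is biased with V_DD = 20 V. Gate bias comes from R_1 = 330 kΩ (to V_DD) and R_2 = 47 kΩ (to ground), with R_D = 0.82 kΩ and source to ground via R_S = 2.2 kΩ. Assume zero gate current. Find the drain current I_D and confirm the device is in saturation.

V_G = V_DD·R_2/(R_1+R_2) = 20×47/377 = 2.49 V.
Assume saturation: I_D = (k_n/2)(V_GS − V_t)² with V_GS = V_G − I_D·R_S = 2.49 − 2.2·I_D.
Substituting gives 2.42·I_D² − 2.75·I_D + 0.315 = 0, with roots I_D = 0.129 or 1.01 mA.
The root I_D = 1.01 mA gives V_GS = 0.282 V ≤ V_t, so take I_D = 0.129 mA.
Then V_GS = 2.21 V and V_DS = V_DD − I_D(R_D+R_S) = 20 − 0.129×3.02 = 19.6 V.
Saturation requires V_DS ≥ V_GS − V_t = 0.509 V; 19.6 ≥ 0.509 ✓.

I_D ≈ 0.13 mA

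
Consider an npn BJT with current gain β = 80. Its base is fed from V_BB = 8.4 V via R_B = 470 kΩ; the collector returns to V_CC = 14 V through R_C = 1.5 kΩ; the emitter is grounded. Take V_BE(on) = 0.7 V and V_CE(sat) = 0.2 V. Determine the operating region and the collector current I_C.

Assume active. Base-emitter loop: I_B = (V_BB − V_BE)/R_B = (8.4 − 0.7)/470 = 0.0164 mA.
I_C = β·I_B = 80×0.0164 = 1.31 mA.
V_CE = V_CC − I_C·R_C = 14 − 1.31×1.5 = 12 V > V_CE(sat), so the active-region assumption holds.

active; I_C ≈ 1.3 mA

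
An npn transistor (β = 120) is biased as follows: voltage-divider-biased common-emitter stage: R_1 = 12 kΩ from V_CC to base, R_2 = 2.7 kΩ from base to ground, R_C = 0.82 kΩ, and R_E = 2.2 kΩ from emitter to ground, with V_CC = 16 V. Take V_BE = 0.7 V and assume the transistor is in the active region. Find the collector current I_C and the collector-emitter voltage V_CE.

I_C ≈ 1 mA, V_CE ≈ 13 V

Thevenize the base divider: V_Th = V_CC·R_2/(R_1+R_2) = 16×2.7/14.7 = 2.94 V, R_Th = R_1‖R_2 = 2.2 kΩ.
Base-emitter loop: V_Th = I_B·R_Th + V_BE + (β+1)I_B·R_E, so I_B = (2.94 − 0.7) / (2.2 + 121×2.2) = 0.00834 mA.
I_C = β·I_B = 120×0.00834 = 1 mA, and I_E = (β+1)I_B = 1.01 mA.
V_CE = V_CC − I_C·R_C − I_E·R_E = 16 − 1×0.82 − 1.01×2.2 = 13 V.
V_CE = 13 V > 0.2 V confirms active-region operation.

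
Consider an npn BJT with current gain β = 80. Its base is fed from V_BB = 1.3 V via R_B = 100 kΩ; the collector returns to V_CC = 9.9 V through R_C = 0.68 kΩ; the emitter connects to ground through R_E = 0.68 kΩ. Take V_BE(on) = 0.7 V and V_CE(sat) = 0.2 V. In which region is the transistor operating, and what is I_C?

Assume active. Base-emitter loop: I_B = (V_BB − V_BE)/(R_B + (β+1)R_E) = (1.3 − 0.7)/(100 + 81×0.68) = 0.00387 mA.
I_C = β·I_B = 80×0.00387 = 0.31 mA.
V_CE = V_CC − I_C·R_C − I_E·R_E = 9.9 − 0.31×0.68 − 0.313×0.68 = 9.48 V > V_CE(sat), so the active-region assumption holds.

active; I_C ≈ 0.31 mA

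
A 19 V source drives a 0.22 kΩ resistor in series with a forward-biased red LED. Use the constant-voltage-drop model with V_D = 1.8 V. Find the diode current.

KVL around the loop: 19 = V_D + I·R = 1.8 + I × 0.22 kΩ.
So I = (19 − 1.8) / 0.22 kΩ = 17.2 / 0.22 = 78.2 mA.

I ≈ 78 mA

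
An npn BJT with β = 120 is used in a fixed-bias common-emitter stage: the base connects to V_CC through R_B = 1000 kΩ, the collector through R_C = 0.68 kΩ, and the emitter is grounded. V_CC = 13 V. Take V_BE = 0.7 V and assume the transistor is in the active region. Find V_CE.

V_CE ≈ 12 V

Base loop: V_CC = I_B·R_B + V_BE, so I_B = (13 − 0.7)/1000 kΩ = 0.0123 mA.
In the active region I_C = β·I_B = 120 × 0.0123 = 1.48 mA.
Collector loop: V_CE = V_CC − I_C·R_C = 13 − 1.48×0.68 = 12 V.
Since V_CE = 12 V > V_CE(sat) ≈ 0.2 V, the transistor is in the active region as assumed.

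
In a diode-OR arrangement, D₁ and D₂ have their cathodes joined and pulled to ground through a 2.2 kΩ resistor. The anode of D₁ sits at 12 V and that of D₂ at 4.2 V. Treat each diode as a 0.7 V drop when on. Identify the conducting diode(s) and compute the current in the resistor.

Assume both conduct. Then node N would need to be at both 12−0.7 = 11.3 V and 4.2−0.7 = 3.5 V, which is impossible.
Assume only D₁ conducts: V_N = 12 − 0.7 = 11.3 V, so I_R = 11.3/2.2 = 5.14 mA.
Check D₂: its anode-to-cathode voltage is 4.2 − 11.3 = -7.1 V < 0.7 V, so it is off. The assumption is consistent.

Only D₁ conducts; I_R ≈ 5.1 mA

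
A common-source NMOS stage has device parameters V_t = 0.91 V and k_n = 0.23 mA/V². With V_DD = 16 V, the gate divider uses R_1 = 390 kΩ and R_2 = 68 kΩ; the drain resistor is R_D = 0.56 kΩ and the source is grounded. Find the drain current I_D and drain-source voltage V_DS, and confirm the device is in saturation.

V_G = V_DD·R_2/(R_1+R_2) = 16×68/458 = 2.38 V. With the source grounded, V_GS = V_G = 2.38 V.
Assume saturation: I_D = (k_n/2)(V_GS − V_t)² = (0.23/2)×(2.38 − 0.91)² = 0.115×1.47² = 0.247 mA.
V_DS = V_DD − I_D·R_D = 16 − 0.247×0.56 = 15.9 V.
Saturation requires V_DS ≥ V_GS − V_t = 1.47 V; 15.9 ≥ 1.47 ✓.

I_D ≈ 0.25 mA, V_DS ≈ 16 V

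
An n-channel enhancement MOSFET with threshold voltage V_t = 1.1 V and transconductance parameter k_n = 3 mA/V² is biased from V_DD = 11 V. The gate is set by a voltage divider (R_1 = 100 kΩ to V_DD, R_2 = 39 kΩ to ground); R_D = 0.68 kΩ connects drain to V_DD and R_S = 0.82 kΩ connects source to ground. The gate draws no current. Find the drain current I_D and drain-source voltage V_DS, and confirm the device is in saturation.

V_G = V_DD·R_2/(R_1+R_2) = 11×39/139 = 3.09 V.
Assume saturation: I_D = (k_n/2)(V_GS − V_t)² with V_GS = V_G − I_D·R_S = 3.09 − 0.82·I_D.
Substituting gives 1.01·I_D² − 5.89·I_D + 5.92 = 0, with roots I_D = 1.29 or 4.55 mA.
The root I_D = 4.55 mA gives V_GS = -0.641 V ≤ V_t, so take I_D = 1.29 mA.
Then V_GS = 2.03 V and V_DS = V_DD − I_D(R_D+R_S) = 11 − 1.29×1.5 = 9.06 V.
Saturation requires V_DS ≥ V_GS − V_t = 0.928 V; 9.06 ≥ 0.928 ✓.

I_D ≈ 1.3 mA, V_DS ≈ 9.1 V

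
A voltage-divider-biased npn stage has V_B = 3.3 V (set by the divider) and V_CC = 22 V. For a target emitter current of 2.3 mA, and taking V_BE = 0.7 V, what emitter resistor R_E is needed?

V_E = V_B − V_BE = 3.3 − 0.7 = 2.6 V.
R_E = V_E / I_E = 2.6 / 2.3 = 1.13 kΩ.

R_E ≈ 1.1 kΩ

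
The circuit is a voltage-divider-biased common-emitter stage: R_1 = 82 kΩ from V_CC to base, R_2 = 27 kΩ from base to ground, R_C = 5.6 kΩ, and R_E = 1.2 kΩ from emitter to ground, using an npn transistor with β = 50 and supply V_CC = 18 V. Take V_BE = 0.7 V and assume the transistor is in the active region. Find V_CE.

V_CE ≈ 2.3 V

Thevenize the base divider: V_Th = V_CC·R_2/(R_1+R_2) = 18×27/109 = 4.46 V, R_Th = R_1‖R_2 = 20.3 kΩ.
Base-emitter loop: V_Th = I_B·R_Th + V_BE + (β+1)I_B·R_E, so I_B = (4.46 − 0.7) / (20.3 + 51×1.2) = 0.0461 mA.
I_C = β·I_B = 50×0.0461 = 2.31 mA, and I_E = (β+1)I_B = 2.35 mA.
V_CE = V_CC − I_C·R_C − I_E·R_E = 18 − 2.31×5.6 − 2.35×1.2 = 2.27 V.
V_CE = 2.27 V > 0.2 V confirms active-region operation.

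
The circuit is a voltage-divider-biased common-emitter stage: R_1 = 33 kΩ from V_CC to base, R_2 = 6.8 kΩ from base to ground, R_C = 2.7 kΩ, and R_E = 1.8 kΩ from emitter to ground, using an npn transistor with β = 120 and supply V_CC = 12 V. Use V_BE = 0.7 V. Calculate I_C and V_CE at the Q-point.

Thevenize the base divider: V_Th = V_CC·R_2/(R_1+R_2) = 12×6.8/39.8 = 2.05 V, R_Th = R_1‖R_2 = 5.64 kΩ.
Base-emitter loop: V_Th = I_B·R_Th + V_BE + (β+1)I_B·R_E, so I_B = (2.05 − 0.7) / (5.64 + 121×1.8) = 0.00604 mA.
I_C = β·I_B = 120×0.00604 = 0.725 mA, and I_E = (β+1)I_B = 0.731 mA.
V_CE = V_CC − I_C·R_C − I_E·R_E = 12 − 0.725×2.7 − 0.731×1.8 = 8.73 V.
V_CE = 8.73 V > 0.2 V confirms active-region operation.

I_C ≈ 0.73 mA, V_CE ≈ 8.7 V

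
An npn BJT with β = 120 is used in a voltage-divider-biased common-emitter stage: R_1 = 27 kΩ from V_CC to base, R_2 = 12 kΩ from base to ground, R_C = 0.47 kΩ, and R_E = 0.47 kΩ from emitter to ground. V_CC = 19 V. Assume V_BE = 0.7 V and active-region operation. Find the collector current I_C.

Thevenize the base divider: V_Th = V_CC·R_2/(R_1+R_2) = 19×12/39 = 5.85 V, R_Th = R_1‖R_2 = 8.31 kΩ.
Base-emitter loop: V_Th = I_B·R_Th + V_BE + (β+1)I_B·R_E, so I_B = (5.85 − 0.7) / (8.31 + 121×0.47) = 0.079 mA.
I_C = β·I_B = 120×0.079 = 9.47 mA, and I_E = (β+1)I_B = 9.55 mA.
V_CE = V_CC − I_C·R_C − I_E·R_E = 19 − 9.47×0.47 − 9.55×0.47 = 10.1 V.
V_CE = 10.1 V > 0.2 V confirms active-region operation.

I_C ≈ 9.5 mA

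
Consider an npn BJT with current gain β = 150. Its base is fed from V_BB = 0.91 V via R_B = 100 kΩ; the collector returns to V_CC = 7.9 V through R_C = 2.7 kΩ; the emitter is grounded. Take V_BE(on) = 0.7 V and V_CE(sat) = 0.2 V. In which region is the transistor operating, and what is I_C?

active; I_C ≈ 0.32 mA

Assume active. Base-emitter loop: I_B = (V_BB − V_BE)/R_B = (0.91 − 0.7)/100 = 0.0021 mA.
I_C = β·I_B = 150×0.0021 = 0.315 mA.
V_CE = V_CC − I_C·R_C = 7.9 − 0.315×2.7 = 7.05 V > V_CE(sat), so the active-region assumption holds.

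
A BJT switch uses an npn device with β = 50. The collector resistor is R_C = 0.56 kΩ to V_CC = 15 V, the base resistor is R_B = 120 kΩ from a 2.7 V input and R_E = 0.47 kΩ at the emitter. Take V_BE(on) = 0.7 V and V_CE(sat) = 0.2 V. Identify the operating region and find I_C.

Assume active. Base-emitter loop: I_B = (V_BB − V_BE)/(R_B + (β+1)R_E) = (2.7 − 0.7)/(120 + 51×0.47) = 0.0139 mA.
I_C = β·I_B = 50×0.0139 = 0.695 mA.
V_CE = V_CC − I_C·R_C − I_E·R_E = 15 − 0.695×0.56 − 0.708×0.47 = 14.3 V > V_CE(sat), so the active-region assumption holds.

active; I_C ≈ 0.69 mA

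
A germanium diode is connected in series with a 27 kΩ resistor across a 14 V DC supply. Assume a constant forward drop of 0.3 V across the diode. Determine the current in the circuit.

KVL around the loop: 14 = V_D + I·R = 0.3 + I × 27 kΩ.
So I = (14 − 0.3) / 27 kΩ = 13.7 / 27 = 0.507 mA.

I ≈ 0.51 mA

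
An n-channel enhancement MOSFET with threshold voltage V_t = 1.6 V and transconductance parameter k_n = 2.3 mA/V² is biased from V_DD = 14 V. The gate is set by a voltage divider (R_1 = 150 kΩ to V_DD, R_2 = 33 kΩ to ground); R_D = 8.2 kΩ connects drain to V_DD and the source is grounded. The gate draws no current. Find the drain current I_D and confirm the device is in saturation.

V_G = V_DD·R_2/(R_1+R_2) = 14×33/183 = 2.52 V. With the source grounded, V_GS = V_G = 2.52 V.
Assume saturation: I_D = (k_n/2)(V_GS − V_t)² = (2.3/2)×(2.52 − 1.6)² = 1.15×0.925² = 0.983 mA.
V_DS = V_DD − I_D·R_D = 14 − 0.983×8.2 = 5.94 V.
Saturation requires V_DS ≥ V_GS − V_t = 0.925 V; 5.94 ≥ 0.925 ✓.

I_D ≈ 0.98 mA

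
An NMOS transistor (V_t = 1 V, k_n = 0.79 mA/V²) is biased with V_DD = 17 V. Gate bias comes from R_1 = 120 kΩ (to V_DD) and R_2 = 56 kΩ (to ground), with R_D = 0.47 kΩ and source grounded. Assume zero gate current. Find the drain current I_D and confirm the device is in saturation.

I_D ≈ 7.7 mA

V_G = V_DD·R_2/(R_1+R_2) = 17×56/176 = 5.41 V. With the source grounded, V_GS = V_G = 5.41 V.
Assume saturation: I_D = (k_n/2)(V_GS − V_t)² = (0.79/2)×(5.41 − 1)² = 0.395×4.41² = 7.68 mA.
V_DS = V_DD − I_D·R_D = 17 − 7.68×0.47 = 13.4 V.
Saturation requires V_DS ≥ V_GS − V_t = 4.41 V; 13.4 ≥ 4.41 ✓.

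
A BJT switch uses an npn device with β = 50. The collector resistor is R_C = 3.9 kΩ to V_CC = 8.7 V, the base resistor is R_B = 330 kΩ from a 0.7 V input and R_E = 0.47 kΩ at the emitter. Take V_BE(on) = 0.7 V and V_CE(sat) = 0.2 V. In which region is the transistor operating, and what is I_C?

cutoff; I_C ≈ 0

V_BB = 0.7 V ≤ V_BE(on) = 0.7 V, so the base-emitter junction is not forward biased.
The transistor is in cutoff: I_B = I_C = 0.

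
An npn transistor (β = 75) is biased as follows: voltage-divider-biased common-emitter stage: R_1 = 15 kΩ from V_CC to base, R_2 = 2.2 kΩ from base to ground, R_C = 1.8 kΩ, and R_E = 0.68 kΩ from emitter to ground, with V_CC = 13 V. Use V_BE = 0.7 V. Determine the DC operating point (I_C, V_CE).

I_C ≈ 1.3 mA, V_CE ≈ 9.6 V

Thevenize the base divider: V_Th = V_CC·R_2/(R_1+R_2) = 13×2.2/17.2 = 1.66 V, R_Th = R_1‖R_2 = 1.92 kΩ.
Base-emitter loop: V_Th = I_B·R_Th + V_BE + (β+1)I_B·R_E, so I_B = (1.66 − 0.7) / (1.92 + 76×0.68) = 0.018 mA.
I_C = β·I_B = 75×0.018 = 1.35 mA, and I_E = (β+1)I_B = 1.37 mA.
V_CE = V_CC − I_C·R_C − I_E·R_E = 13 − 1.35×1.8 − 1.37×0.68 = 9.65 V.
V_CE = 9.65 V > 0.2 V confirms active-region operation.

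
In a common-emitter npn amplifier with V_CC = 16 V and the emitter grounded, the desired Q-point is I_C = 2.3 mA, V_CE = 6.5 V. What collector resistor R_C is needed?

Collector loop: V_CC = I_C·R_C + V_CE.
R_C = (V_CC − V_CE)/I_C = (16 − 6.5)/2.3 = 4.13 kΩ.

R_C ≈ 4.1 kΩ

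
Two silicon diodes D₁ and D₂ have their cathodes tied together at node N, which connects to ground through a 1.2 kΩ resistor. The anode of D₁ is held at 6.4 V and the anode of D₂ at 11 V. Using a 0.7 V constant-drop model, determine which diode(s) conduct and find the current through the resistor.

Only D₂ conducts; I_R ≈ 8.6 mA

Assume both conduct. Then node N would need to be at both 6.4−0.7 = 5.7 V and 11−0.7 = 10.3 V, which is impossible.
Assume only D₂ conducts: V_N = 11 − 0.7 = 10.3 V, so I_R = 10.3/1.2 = 8.58 mA.
Check D₁: its anode-to-cathode voltage is 6.4 − 10.3 = -3.9 V < 0.7 V, so it is off. The assumption is consistent.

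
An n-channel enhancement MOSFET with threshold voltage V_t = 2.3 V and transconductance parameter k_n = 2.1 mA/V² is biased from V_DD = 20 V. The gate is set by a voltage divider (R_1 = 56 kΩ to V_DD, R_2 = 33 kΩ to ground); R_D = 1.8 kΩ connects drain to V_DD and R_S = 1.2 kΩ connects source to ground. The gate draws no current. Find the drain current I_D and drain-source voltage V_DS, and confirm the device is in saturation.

V_G = V_DD·R_2/(R_1+R_2) = 20×33/89 = 7.42 V.
Assume saturation: I_D = (k_n/2)(V_GS − V_t)² with V_GS = V_G − I_D·R_S = 7.42 − 1.2·I_D.
Substituting gives 1.51·I_D² − 13.9·I_D + 27.5 = 0, with roots I_D = 2.88 or 6.31 mA.
The root I_D = 6.31 mA gives V_GS = -0.15 V ≤ V_t, so take I_D = 2.88 mA.
Then V_GS = 3.96 V and V_DS = V_DD − I_D(R_D+R_S) = 20 − 2.88×3 = 11.4 V.
Saturation requires V_DS ≥ V_GS − V_t = 1.66 V; 11.4 ≥ 1.66 ✓.

I_D ≈ 2.9 mA, V_DS ≈ 11 V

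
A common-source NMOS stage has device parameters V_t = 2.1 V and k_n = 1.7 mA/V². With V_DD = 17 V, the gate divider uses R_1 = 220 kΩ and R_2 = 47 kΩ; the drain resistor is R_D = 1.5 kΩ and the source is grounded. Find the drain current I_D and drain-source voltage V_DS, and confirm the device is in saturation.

V_G = V_DD·R_2/(R_1+R_2) = 17×47/267 = 2.99 V. With the source grounded, V_GS = V_G = 2.99 V.
Assume saturation: I_D = (k_n/2)(V_GS − V_t)² = (1.7/2)×(2.99 − 2.1)² = 0.85×0.893² = 0.677 mA.
V_DS = V_DD − I_D·R_D = 17 − 0.677×1.5 = 16 V.
Saturation requires V_DS ≥ V_GS − V_t = 0.893 V; 16 ≥ 0.893 ✓.

I_D ≈ 0.68 mA, V_DS ≈ 16 V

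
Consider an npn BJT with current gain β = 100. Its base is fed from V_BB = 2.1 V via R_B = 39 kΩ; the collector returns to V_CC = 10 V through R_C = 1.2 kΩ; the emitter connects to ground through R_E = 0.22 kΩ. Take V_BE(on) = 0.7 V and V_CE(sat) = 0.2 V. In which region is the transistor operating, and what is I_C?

Assume active. Base-emitter loop: I_B = (V_BB − V_BE)/(R_B + (β+1)R_E) = (2.1 − 0.7)/(39 + 101×0.22) = 0.0229 mA.
I_C = β·I_B = 100×0.0229 = 2.29 mA.
V_CE = V_CC − I_C·R_C − I_E·R_E = 10 − 2.29×1.2 − 2.31×0.22 = 6.75 V > V_CE(sat), so the active-region assumption holds.

active; I_C ≈ 2.3 mA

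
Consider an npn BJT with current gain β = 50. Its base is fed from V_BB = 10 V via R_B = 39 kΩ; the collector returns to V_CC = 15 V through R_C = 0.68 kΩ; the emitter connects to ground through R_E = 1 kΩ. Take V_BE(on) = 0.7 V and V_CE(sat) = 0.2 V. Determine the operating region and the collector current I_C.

active; I_C ≈ 5.2 mA

Assume active. Base-emitter loop: I_B = (V_BB − V_BE)/(R_B + (β+1)R_E) = (10 − 0.7)/(39 + 51×1) = 0.103 mA.
I_C = β·I_B = 50×0.103 = 5.17 mA.
V_CE = V_CC − I_C·R_C − I_E·R_E = 15 − 5.17×0.68 − 5.27×1 = 6.22 V > V_CE(sat), so the active-region assumption holds.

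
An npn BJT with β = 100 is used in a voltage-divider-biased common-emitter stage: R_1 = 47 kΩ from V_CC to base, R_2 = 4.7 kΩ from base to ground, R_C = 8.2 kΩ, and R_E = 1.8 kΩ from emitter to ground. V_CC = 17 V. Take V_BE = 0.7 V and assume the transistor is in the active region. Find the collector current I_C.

I_C ≈ 0.45 mA

Thevenize the base divider: V_Th = V_CC·R_2/(R_1+R_2) = 17×4.7/51.7 = 1.55 V, R_Th = R_1‖R_2 = 4.27 kΩ.
Base-emitter loop: V_Th = I_B·R_Th + V_BE + (β+1)I_B·R_E, so I_B = (1.55 − 0.7) / (4.27 + 101×1.8) = 0.00454 mA.
I_C = β·I_B = 100×0.00454 = 0.454 mA, and I_E = (β+1)I_B = 0.459 mA.
V_CE = V_CC − I_C·R_C − I_E·R_E = 17 − 0.454×8.2 − 0.459×1.8 = 12.4 V.
V_CE = 12.4 V > 0.2 V confirms active-region operation.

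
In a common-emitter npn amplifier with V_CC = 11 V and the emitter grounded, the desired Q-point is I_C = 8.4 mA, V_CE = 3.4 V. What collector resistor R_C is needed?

Collector loop: V_CC = I_C·R_C + V_CE.
R_C = (V_CC − V_CE)/I_C = (11 − 3.4)/8.4 = 0.905 kΩ.

R_C ≈ 0.9 kΩ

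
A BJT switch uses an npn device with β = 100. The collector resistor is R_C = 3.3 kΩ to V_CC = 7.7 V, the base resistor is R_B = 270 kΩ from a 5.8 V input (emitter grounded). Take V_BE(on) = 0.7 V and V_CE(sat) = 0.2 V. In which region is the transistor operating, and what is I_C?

Assume active. Base-emitter loop: I_B = (V_BB − V_BE)/R_B = (5.8 − 0.7)/270 = 0.0189 mA.
I_C = β·I_B = 100×0.0189 = 1.89 mA.
V_CE = V_CC − I_C·R_C = 7.7 − 1.89×3.3 = 1.47 V > V_CE(sat), so the active-region assumption holds.

active; I_C ≈ 1.9 mA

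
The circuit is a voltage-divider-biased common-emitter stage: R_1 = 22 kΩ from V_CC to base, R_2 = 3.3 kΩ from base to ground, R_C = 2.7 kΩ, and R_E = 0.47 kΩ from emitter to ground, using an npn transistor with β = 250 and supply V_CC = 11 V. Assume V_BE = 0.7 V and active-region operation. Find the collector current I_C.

I_C ≈ 1.5 mA

Thevenize the base divider: V_Th = V_CC·R_2/(R_1+R_2) = 11×3.3/25.3 = 1.43 V, R_Th = R_1‖R_2 = 2.87 kΩ.
Base-emitter loop: V_Th = I_B·R_Th + V_BE + (β+1)I_B·R_E, so I_B = (1.43 − 0.7) / (2.87 + 251×0.47) = 0.00608 mA.
I_C = β·I_B = 250×0.00608 = 1.52 mA, and I_E = (β+1)I_B = 1.53 mA.
V_CE = V_CC − I_C·R_C − I_E·R_E = 11 − 1.52×2.7 − 1.53×0.47 = 6.18 V.
V_CE = 6.18 V > 0.2 V confirms active-region operation.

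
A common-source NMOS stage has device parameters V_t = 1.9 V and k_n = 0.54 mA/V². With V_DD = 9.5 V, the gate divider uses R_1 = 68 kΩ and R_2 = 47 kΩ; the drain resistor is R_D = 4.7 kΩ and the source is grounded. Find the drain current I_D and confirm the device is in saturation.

V_G = V_DD·R_2/(R_1+R_2) = 9.5×47/115 = 3.88 V. With the source grounded, V_GS = V_G = 3.88 V.
Assume saturation: I_D = (k_n/2)(V_GS − V_t)² = (0.54/2)×(3.88 − 1.9)² = 0.27×1.98² = 1.06 mA.
V_DS = V_DD − I_D·R_D = 9.5 − 1.06×4.7 = 4.51 V.
Saturation requires V_DS ≥ V_GS − V_t = 1.98 V; 4.51 ≥ 1.98 ✓.

I_D ≈ 1.1 mA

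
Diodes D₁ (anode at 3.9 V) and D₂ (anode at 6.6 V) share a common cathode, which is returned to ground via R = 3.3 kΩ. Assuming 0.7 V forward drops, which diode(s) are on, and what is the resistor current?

Assume both conduct. Then node N would need to be at both 3.9−0.7 = 3.2 V and 6.6−0.7 = 5.9 V, which is impossible.
Assume only D₂ conducts: V_N = 6.6 − 0.7 = 5.9 V, so I_R = 5.9/3.3 = 1.79 mA.
Check D₁: its anode-to-cathode voltage is 3.9 − 5.9 = -2 V < 0.7 V, so it is off. The assumption is consistent.

Only D₂ conducts; I_R ≈ 1.8 mA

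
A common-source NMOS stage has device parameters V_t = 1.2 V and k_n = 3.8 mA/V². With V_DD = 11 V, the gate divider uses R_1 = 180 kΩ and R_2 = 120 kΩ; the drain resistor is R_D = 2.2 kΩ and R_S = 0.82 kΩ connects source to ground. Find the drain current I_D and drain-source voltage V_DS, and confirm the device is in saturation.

I_D ≈ 2.5 mA, V_DS ≈ 3.4 V

V_G = V_DD·R_2/(R_1+R_2) = 11×120/300 = 4.4 V.
Assume saturation: I_D = (k_n/2)(V_GS − V_t)² with V_GS = V_G − I_D·R_S = 4.4 − 0.82·I_D.
Substituting gives 1.28·I_D² − 11·I_D + 19.5 = 0, with roots I_D = 2.5 or 6.08 mA.
The root I_D = 6.08 mA gives V_GS = -0.59 V ≤ V_t, so take I_D = 2.5 mA.
Then V_GS = 2.35 V and V_DS = V_DD − I_D(R_D+R_S) = 11 − 2.5×3.02 = 3.44 V.
Saturation requires V_DS ≥ V_GS − V_t = 1.15 V; 3.44 ≥ 1.15 ✓.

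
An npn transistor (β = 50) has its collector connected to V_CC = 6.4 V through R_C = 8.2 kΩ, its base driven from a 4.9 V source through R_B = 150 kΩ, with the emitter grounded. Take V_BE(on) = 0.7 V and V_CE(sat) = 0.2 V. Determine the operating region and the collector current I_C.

saturation; I_C ≈ 0.76 mA

Assume active: I_B = (4.9 − 0.7)/150 = 0.028 mA, giving I_C = β·I_B = 1.4 mA.
But then V_CE = 6.4 − 1.4×8.2 = -5.08 V < V_CE(sat) = 0.2 V — impossible in the active region.
So the transistor is saturated. With V_CE = 0.2 V, I_C = (V_CC − 0.2)/R_C = 6.2/8.2 = 0.756 mA.
Check: β·I_B = 1.4 mA > I_C = 0.756 mA, confirming saturation.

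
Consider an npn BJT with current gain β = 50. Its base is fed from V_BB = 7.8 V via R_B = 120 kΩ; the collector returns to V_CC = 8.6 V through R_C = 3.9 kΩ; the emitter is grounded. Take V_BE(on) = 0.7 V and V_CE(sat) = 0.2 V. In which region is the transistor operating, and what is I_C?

saturation; I_C ≈ 2.2 mA

Assume active: I_B = (7.8 − 0.7)/120 = 0.0592 mA, giving I_C = β·I_B = 2.96 mA.
But then V_CE = 8.6 − 2.96×3.9 = -2.94 V < V_CE(sat) = 0.2 V — impossible in the active region.
So the transistor is saturated. With V_CE = 0.2 V, I_C = (V_CC − 0.2)/R_C = 8.4/3.9 = 2.15 mA.
Check: β·I_B = 2.96 mA > I_C = 2.15 mA, confirming saturation.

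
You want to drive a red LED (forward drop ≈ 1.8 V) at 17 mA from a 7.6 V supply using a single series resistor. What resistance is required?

The resistor drops V_S − V_D = 7.6 − 1.8 = 5.8 V at 17 mA.
R = 5.8 V / 17 mA = 0.341 kΩ.

R ≈ 0.34 kΩ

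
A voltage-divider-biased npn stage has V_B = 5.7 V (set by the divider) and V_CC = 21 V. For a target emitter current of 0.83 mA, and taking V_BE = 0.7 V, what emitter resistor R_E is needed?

V_E = V_B − V_BE = 5.7 − 0.7 = 5 V.
R_E = V_E / I_E = 5 / 0.83 = 6.02 kΩ.

R_E ≈ 6 kΩ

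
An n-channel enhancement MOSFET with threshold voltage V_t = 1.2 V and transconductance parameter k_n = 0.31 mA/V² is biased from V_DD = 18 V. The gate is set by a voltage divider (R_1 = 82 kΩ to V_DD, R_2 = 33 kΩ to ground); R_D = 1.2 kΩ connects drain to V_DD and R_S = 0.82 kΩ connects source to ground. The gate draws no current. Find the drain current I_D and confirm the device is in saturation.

V_G = V_DD·R_2/(R_1+R_2) = 18×33/115 = 5.17 V.
Assume saturation: I_D = (k_n/2)(V_GS − V_t)² with V_GS = V_G − I_D·R_S = 5.17 − 0.82·I_D.
Substituting gives 0.104·I_D² − 2.01·I_D + 2.44 = 0, with roots I_D = 1.3 or 18 mA.
The root I_D = 18 mA gives V_GS = -9.57 V ≤ V_t, so take I_D = 1.3 mA.
Then V_GS = 4.1 V and V_DS = V_DD − I_D(R_D+R_S) = 18 − 1.3×2.02 = 15.4 V.
Saturation requires V_DS ≥ V_GS − V_t = 2.9 V; 15.4 ≥ 2.9 ✓.

I_D ≈ 1.3 mA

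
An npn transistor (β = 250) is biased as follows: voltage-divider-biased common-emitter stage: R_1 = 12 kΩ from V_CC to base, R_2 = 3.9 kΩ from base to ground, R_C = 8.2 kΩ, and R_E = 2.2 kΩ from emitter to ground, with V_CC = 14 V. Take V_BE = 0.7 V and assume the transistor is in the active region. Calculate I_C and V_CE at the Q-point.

I_C ≈ 1.2 mA, V_CE ≈ 1.2 V

Thevenize the base divider: V_Th = V_CC·R_2/(R_1+R_2) = 14×3.9/15.9 = 3.43 V, R_Th = R_1‖R_2 = 2.94 kΩ.
Base-emitter loop: V_Th = I_B·R_Th + V_BE + (β+1)I_B·R_E, so I_B = (3.43 − 0.7) / (2.94 + 251×2.2) = 0.00492 mA.
I_C = β·I_B = 250×0.00492 = 1.23 mA, and I_E = (β+1)I_B = 1.24 mA.
V_CE = V_CC − I_C·R_C − I_E·R_E = 14 − 1.23×8.2 − 1.24×2.2 = 1.18 V.
V_CE = 1.18 V > 0.2 V confirms active-region operation.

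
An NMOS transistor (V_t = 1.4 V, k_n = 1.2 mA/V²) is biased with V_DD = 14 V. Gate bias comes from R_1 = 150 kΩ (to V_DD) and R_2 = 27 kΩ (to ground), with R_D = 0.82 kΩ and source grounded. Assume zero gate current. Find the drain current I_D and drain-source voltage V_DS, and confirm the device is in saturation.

V_G = V_DD·R_2/(R_1+R_2) = 14×27/177 = 2.14 V. With the source grounded, V_GS = V_G = 2.14 V.
Assume saturation: I_D = (k_n/2)(V_GS − V_t)² = (1.2/2)×(2.14 − 1.4)² = 0.6×0.736² = 0.325 mA.
V_DS = V_DD − I_D·R_D = 14 − 0.325×0.82 = 13.7 V.
Saturation requires V_DS ≥ V_GS − V_t = 0.736 V; 13.7 ≥ 0.736 ✓.

I_D ≈ 0.32 mA, V_DS ≈ 14 V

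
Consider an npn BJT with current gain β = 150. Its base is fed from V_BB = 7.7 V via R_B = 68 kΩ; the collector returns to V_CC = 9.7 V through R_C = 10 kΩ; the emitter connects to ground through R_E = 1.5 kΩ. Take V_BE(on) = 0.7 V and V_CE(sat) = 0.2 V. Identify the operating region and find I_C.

saturation; I_C ≈ 0.82 mA

Assume active: I_B = (7.7 − 0.7)/(68 + 151×1.5) = 0.0238 mA, I_C = β·I_B = 3.57 mA.
Then V_CE = 9.7 − 3.57×10 − 3.59×1.5 = -31.3 V < 0.2 V — the active assumption fails.
Re-solve with V_CE = 0.2 V. KCL at the emitter: V_E/R_E = (V_BB−0.7−V_E)/R_B + (V_CC−0.2−V_E)/R_C, giving V_E = 1.35 V.
I_C = (V_CC − 0.2 − V_E)/R_C = (9.5 − 1.35)/10 = 0.815 mA.
Check: I_B = (7 − 1.35)/68 = 0.0831 mA, and β·I_B = 12.5 mA > I_C, confirming saturation.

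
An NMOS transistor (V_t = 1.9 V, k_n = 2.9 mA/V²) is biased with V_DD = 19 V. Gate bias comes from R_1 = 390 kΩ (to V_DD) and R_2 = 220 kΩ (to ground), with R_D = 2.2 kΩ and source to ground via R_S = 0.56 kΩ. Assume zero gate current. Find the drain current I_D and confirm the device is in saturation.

I_D ≈ 5.4 mA

V_G = V_DD·R_2/(R_1+R_2) = 19×220/610 = 6.85 V.
Assume saturation: I_D = (k_n/2)(V_GS − V_t)² with V_GS = V_G − I_D·R_S = 6.85 − 0.56·I_D.
Substituting gives 0.455·I_D² − 9.04·I_D + 35.6 = 0, with roots I_D = 5.4 or 14.5 mA.
The root I_D = 14.5 mA gives V_GS = -1.26 V ≤ V_t, so take I_D = 5.4 mA.
Then V_GS = 3.83 V and V_DS = V_DD − I_D(R_D+R_S) = 19 − 5.4×2.76 = 4.1 V.
Saturation requires V_DS ≥ V_GS − V_t = 1.93 V; 4.1 ≥ 1.93 ✓.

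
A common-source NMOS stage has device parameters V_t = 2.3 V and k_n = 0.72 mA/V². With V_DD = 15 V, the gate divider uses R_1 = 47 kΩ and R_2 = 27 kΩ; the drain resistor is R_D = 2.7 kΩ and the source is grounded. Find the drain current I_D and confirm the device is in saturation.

I_D ≈ 3.6 mA

V_G = V_DD·R_2/(R_1+R_2) = 15×27/74 = 5.47 V. With the source grounded, V_GS = V_G = 5.47 V.
Assume saturation: I_D = (k_n/2)(V_GS − V_t)² = (0.72/2)×(5.47 − 2.3)² = 0.36×3.17² = 3.62 mA.
V_DS = V_DD − I_D·R_D = 15 − 3.62×2.7 = 5.21 V.
Saturation requires V_DS ≥ V_GS − V_t = 3.17 V; 5.21 ≥ 3.17 ✓.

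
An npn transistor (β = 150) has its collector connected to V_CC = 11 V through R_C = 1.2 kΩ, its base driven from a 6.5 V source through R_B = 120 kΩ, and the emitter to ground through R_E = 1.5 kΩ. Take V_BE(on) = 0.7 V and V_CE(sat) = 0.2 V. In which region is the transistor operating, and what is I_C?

Assume active. Base-emitter loop: I_B = (V_BB − V_BE)/(R_B + (β+1)R_E) = (6.5 − 0.7)/(120 + 151×1.5) = 0.0167 mA.
I_C = β·I_B = 150×0.0167 = 2.51 mA.
V_CE = V_CC − I_C·R_C − I_E·R_E = 11 − 2.51×1.2 − 2.53×1.5 = 4.2 V > V_CE(sat), so the active-region assumption holds.

active; I_C ≈ 2.5 mA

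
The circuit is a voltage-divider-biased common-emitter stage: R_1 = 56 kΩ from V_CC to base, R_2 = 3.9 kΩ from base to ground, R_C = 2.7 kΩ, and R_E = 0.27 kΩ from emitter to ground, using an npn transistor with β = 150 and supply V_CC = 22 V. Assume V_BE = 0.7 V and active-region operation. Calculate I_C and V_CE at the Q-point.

Thevenize the base divider: V_Th = V_CC·R_2/(R_1+R_2) = 22×3.9/59.9 = 1.43 V, R_Th = R_1‖R_2 = 3.65 kΩ.
Base-emitter loop: V_Th = I_B·R_Th + V_BE + (β+1)I_B·R_E, so I_B = (1.43 − 0.7) / (3.65 + 151×0.27) = 0.0165 mA.
I_C = β·I_B = 150×0.0165 = 2.47 mA, and I_E = (β+1)I_B = 2.49 mA.
V_CE = V_CC − I_C·R_C − I_E·R_E = 22 − 2.47×2.7 − 2.49×0.27 = 14.6 V.
V_CE = 14.6 V > 0.2 V confirms active-region operation.

I_C ≈ 2.5 mA, V_CE ≈ 15 V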